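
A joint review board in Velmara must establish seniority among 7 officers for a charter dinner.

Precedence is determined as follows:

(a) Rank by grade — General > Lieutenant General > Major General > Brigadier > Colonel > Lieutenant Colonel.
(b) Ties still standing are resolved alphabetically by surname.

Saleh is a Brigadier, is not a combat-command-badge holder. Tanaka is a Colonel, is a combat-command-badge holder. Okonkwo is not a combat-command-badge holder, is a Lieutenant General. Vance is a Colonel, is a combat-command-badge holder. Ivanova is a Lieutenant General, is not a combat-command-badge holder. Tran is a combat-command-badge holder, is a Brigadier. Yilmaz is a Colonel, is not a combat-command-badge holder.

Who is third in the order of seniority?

By grade: Ivanova and Okonkwo (Lieutenant General); then Saleh and Tran (Brigadier); then Tanaka, Vance and Yilmaz (Colonel).
Among Ivanova and Okonkwo, alphabetically by surname: Ivanova before Okonkwo.
Among Saleh and Tran, alphabetically by surname: Saleh before Tran.
Among Tanaka, Vance and Yilmaz, alphabetically by surname: Tanaka before Vance before Yilmaz.
Order: Ivanova, Okonkwo, Saleh, Tran, Tanaka, Vance, Yilmaz.

Saleh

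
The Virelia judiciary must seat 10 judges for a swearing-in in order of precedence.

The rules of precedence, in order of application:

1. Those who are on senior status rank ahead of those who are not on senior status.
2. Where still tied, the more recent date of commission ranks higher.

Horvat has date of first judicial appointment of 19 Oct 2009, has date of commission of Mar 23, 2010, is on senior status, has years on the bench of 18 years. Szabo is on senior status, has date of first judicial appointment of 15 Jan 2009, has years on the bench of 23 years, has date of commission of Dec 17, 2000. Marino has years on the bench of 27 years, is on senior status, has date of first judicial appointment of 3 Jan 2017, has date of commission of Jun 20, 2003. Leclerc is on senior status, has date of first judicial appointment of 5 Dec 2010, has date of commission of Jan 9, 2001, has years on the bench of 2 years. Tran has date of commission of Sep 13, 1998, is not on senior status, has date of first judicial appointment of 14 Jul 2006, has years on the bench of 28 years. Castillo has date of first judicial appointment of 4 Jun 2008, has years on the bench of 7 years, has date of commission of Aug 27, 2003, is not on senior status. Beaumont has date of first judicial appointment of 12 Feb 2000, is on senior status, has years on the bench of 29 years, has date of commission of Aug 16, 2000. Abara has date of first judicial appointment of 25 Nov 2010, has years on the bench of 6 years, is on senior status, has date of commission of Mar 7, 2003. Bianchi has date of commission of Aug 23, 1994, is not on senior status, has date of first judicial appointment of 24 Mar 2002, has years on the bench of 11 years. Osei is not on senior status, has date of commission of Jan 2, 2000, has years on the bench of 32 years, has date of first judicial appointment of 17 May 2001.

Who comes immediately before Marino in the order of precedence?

By the first rule: Horvat, Marino, Abara, Leclerc, Szabo and Beaumont (each on senior status); then Castillo, Osei, Tran and Bianchi (each not on senior status).
Among Horvat, Marino, Abara, Leclerc, Szabo and Beaumont, by date of commission (later first): Horvat (Mar 23, 2010) before Marino (Jun 20, 2003) before Abara (Mar 7, 2003) before Leclerc (Jan 9, 2001) before Szabo (Dec 17, 2000) before Beaumont (Aug 16, 2000).
Among Castillo, Osei, Tran and Bianchi, by date of commission (later first): Castillo (Aug 27, 2003) before Osei (Jan 2, 2000) before Tran (Sep 13, 1998) before Bianchi (Aug 23, 1994).
Order: Horvat, Marino, Abara, Leclerc, Szabo, Beaumont, Castillo, Osei, Tran, Bianchi.

Horvat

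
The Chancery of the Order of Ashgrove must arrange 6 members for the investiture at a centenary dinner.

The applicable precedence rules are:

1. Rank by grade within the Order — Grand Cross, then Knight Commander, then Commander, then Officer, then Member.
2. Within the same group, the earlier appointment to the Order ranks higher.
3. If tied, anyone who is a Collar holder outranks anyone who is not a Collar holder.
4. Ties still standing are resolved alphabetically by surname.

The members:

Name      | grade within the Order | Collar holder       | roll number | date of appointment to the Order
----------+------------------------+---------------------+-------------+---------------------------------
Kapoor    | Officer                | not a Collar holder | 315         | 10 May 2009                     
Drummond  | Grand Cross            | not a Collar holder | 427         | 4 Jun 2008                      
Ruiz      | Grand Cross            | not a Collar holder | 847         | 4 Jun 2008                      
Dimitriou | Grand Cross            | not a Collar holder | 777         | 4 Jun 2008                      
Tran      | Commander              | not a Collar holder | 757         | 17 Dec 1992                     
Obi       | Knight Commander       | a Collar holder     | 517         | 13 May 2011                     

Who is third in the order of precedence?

Ruiz

By grade within the Order: Dimitriou, Drummond and Ruiz (Grand Cross); then Obi (Knight Commander); then Tran (Commander); then Kapoor (Officer).
Dimitriou, Drummond and Ruiz all have date of appointment to the Order 4 Jun 2008, so the next rule applies.
Dimitriou, Drummond and Ruiz are each not a Collar holder, so the next rule applies.
Among Dimitriou, Drummond and Ruiz, alphabetically by surname: Dimitriou before Drummond before Ruiz.
Order: Dimitriou, Drummond, Ruiz, Obi, Tran, Kapoor.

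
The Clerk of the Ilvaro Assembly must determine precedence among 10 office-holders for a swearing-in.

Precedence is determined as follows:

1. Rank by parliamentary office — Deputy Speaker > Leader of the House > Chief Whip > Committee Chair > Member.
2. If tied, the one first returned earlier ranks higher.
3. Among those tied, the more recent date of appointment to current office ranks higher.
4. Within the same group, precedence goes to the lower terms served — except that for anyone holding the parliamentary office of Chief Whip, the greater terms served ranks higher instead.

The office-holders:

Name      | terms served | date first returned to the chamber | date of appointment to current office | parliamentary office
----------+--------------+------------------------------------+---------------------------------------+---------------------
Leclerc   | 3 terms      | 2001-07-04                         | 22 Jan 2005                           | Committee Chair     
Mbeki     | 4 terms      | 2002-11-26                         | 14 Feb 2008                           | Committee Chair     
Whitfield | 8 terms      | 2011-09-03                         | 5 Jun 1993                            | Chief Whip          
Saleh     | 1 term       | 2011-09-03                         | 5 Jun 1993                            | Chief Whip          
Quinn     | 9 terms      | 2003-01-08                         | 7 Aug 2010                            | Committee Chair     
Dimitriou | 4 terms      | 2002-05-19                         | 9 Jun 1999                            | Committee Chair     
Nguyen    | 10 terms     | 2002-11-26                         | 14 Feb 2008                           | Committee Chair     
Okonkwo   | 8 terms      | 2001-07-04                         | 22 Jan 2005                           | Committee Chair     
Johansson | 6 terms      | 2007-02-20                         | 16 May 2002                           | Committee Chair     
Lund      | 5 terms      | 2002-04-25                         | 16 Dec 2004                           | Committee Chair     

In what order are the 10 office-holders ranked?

By parliamentary office: Whitfield and Saleh (Chief Whip); then Leclerc, Okonkwo, Lund, Dimitriou, Mbeki, Nguyen, Quinn and Johansson (Committee Chair).
Whitfield and Saleh both have date first returned to the chamber 2011-09-03, so the next rule applies.
Whitfield and Saleh both have date of appointment to current office 5 Jun 1993, so the next rule applies.
Among Whitfield and Saleh, by terms served (higher first) (reversed rule for this group): Whitfield (8 terms) before Saleh (1 term).
Among Leclerc, Okonkwo, Lund, Dimitriou, Mbeki, Nguyen, Quinn and Johansson, by date first returned to the chamber (earlier first): Leclerc and Okonkwo (2001-07-04) before Lund (2002-04-25) before Dimitriou (2002-05-19) before Mbeki and Nguyen (2002-11-26) before Quinn (2003-01-08) before Johansson (2007-02-20).
Leclerc and Okonkwo both have date of appointment to current office 22 Jan 2005, so the next rule applies.
Among Leclerc and Okonkwo, by terms served (lower first): Leclerc (3 terms) before Okonkwo (8 terms).
Mbeki and Nguyen both have date of appointment to current office 14 Feb 2008, so the next rule applies.
Among Mbeki and Nguyen, by terms served (lower first): Mbeki (4 terms) before Nguyen (10 terms).
Full order: Whitfield, Saleh, Leclerc, Okonkwo, Lund, Dimitriou, Mbeki, Nguyen, Quinn, Johansson.

Whitfield, Saleh, Leclerc, Okonkwo, Lund, Dimitriou, Mbeki, Nguyen, Quinn, Johansson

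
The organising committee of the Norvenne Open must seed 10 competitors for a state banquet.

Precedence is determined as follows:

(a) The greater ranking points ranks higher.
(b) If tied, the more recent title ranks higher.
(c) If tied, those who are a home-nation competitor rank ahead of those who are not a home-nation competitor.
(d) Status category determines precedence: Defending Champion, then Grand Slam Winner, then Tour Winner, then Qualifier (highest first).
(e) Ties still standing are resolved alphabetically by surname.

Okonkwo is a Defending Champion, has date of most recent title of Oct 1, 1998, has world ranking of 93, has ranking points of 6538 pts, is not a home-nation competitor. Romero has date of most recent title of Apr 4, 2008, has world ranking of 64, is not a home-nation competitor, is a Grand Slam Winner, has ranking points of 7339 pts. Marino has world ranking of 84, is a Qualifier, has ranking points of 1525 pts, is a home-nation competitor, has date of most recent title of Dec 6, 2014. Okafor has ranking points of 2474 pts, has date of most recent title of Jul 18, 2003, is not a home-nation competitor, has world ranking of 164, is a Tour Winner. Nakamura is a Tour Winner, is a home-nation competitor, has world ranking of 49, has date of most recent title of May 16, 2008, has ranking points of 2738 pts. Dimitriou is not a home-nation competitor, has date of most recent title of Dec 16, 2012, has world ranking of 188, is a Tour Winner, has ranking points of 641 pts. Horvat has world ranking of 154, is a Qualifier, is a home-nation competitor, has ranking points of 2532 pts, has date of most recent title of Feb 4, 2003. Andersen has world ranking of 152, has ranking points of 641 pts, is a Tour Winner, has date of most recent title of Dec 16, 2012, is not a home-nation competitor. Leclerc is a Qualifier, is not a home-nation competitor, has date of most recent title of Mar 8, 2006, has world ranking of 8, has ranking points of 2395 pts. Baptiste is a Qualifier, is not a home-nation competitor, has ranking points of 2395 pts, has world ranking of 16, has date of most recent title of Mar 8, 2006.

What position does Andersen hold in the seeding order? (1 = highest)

By ranking points (higher first): Romero (7339 pts); then Okonkwo (6538 pts); then Nakamura (2738 pts); then Horvat (2532 pts); then Okafor (2474 pts); then Baptiste and Leclerc (both 2395 pts); then Marino (1525 pts); then Andersen and Dimitriou (both 641 pts).
Baptiste and Leclerc both have date of most recent title Mar 8, 2006, so the next rule applies.
Baptiste and Leclerc are each not a home-nation competitor, so the next rule applies.
Baptiste and Leclerc are each Qualifier, so the next rule applies.
Among Baptiste and Leclerc, alphabetically by surname: Baptiste before Leclerc.
Andersen and Dimitriou both have date of most recent title Dec 16, 2012, so the next rule applies.
Andersen and Dimitriou are each not a home-nation competitor, so the next rule applies.
Andersen and Dimitriou are each Tour Winner, so the next rule applies.
Among Andersen and Dimitriou, alphabetically by surname: Andersen before Dimitriou.
Order: Romero, Okonkwo, Nakamura, Horvat, Okafor, Baptiste, Leclerc, Marino, Andersen, Dimitriou. So position 9.

9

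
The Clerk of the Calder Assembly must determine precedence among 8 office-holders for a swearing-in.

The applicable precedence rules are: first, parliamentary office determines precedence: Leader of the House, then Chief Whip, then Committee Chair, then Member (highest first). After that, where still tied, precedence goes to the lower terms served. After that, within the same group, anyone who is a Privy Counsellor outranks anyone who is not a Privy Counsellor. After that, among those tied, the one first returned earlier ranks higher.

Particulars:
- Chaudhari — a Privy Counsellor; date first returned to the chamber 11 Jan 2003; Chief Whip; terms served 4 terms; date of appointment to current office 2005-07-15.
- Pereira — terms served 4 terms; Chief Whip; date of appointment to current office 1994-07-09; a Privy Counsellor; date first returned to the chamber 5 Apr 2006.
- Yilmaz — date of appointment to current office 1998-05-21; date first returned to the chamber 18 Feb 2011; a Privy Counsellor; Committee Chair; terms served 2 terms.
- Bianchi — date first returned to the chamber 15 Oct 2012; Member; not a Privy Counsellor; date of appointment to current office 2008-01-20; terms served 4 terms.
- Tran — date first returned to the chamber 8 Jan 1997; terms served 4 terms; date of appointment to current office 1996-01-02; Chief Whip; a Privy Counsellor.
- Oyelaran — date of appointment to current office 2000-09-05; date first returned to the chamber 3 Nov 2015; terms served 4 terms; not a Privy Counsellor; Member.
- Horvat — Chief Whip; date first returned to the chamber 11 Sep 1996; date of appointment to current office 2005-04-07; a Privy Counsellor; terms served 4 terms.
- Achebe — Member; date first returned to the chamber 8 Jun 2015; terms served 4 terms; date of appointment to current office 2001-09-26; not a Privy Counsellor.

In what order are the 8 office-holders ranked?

By parliamentary office: Horvat, Tran, Chaudhari and Pereira (Chief Whip); then Yilmaz (Committee Chair); then Bianchi, Achebe and Oyelaran (Member).
Horvat, Tran, Chaudhari and Pereira all have terms served 4 terms, so the next rule applies.
Horvat, Tran, Chaudhari and Pereira are each a Privy Counsellor, so the next rule applies.
Among Horvat, Tran, Chaudhari and Pereira, by date first returned to the chamber (earlier first): Horvat (11 Sep 1996) before Tran (8 Jan 1997) before Chaudhari (11 Jan 2003) before Pereira (5 Apr 2006).
Bianchi, Achebe and Oyelaran all have terms served 4 terms, so the next rule applies.
Bianchi, Achebe and Oyelaran are each not a Privy Counsellor, so the next rule applies.
Among Bianchi, Achebe and Oyelaran, by date first returned to the chamber (earlier first): Bianchi (15 Oct 2012) before Achebe (8 Jun 2015) before Oyelaran (3 Nov 2015).
Full order: Horvat, Tran, Chaudhari, Pereira, Yilmaz, Bianchi, Achebe, Oyelaran.

Horvat, Tran, Chaudhari, Pereira, Yilmaz, Bianchi, Achebe, Oyelaran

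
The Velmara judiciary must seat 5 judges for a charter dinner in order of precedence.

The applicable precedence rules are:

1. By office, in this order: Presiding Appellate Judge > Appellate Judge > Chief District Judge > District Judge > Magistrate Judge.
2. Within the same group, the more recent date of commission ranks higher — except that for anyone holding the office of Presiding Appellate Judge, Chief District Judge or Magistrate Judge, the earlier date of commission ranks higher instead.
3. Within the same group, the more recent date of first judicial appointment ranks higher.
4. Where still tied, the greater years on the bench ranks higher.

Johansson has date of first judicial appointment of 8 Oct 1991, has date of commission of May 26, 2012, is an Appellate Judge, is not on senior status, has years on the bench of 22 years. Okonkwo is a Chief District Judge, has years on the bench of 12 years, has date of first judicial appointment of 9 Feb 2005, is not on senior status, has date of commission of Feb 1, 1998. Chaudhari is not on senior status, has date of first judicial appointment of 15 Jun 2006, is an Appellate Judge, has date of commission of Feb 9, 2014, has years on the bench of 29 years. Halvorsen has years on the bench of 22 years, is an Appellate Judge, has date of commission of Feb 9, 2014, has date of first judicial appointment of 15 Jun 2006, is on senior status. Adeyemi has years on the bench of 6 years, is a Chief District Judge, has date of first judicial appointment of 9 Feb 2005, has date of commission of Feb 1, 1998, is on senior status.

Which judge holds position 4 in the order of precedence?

Okonkwo

By office: Chaudhari, Halvorsen and Johansson (Appellate Judge); then Okonkwo and Adeyemi (Chief District Judge).
Among Chaudhari, Halvorsen and Johansson, by date of commission (later first): Chaudhari and Halvorsen (Feb 9, 2014) before Johansson (May 26, 2012).
Chaudhari and Halvorsen both have date of first judicial appointment 15 Jun 2006, so the next rule applies.
Among Chaudhari and Halvorsen, by years on the bench (higher first): Chaudhari (29 years) before Halvorsen (22 years).
Okonkwo and Adeyemi both have date of commission Feb 1, 1998, so the next rule applies.
Okonkwo and Adeyemi both have date of first judicial appointment 9 Feb 2005, so the next rule applies.
Among Okonkwo and Adeyemi, by years on the bench (higher first): Okonkwo (12 years) before Adeyemi (6 years).
Order: Chaudhari, Halvorsen, Johansson, Okonkwo, Adeyemi.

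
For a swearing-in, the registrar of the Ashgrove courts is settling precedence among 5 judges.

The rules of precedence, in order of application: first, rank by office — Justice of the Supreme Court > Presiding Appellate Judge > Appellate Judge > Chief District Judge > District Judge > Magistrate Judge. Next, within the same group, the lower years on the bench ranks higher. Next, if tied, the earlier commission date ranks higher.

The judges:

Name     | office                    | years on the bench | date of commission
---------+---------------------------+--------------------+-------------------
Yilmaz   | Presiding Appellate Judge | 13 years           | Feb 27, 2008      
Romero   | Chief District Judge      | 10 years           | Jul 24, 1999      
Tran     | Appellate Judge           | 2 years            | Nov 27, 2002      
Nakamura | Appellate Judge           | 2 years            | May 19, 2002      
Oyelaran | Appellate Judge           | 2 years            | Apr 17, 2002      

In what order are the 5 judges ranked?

Yilmaz, Oyelaran, Nakamura, Tran, Romero

By office: Yilmaz (Presiding Appellate Judge); then Oyelaran, Nakamura and Tran (Appellate Judge); then Romero (Chief District Judge).
Oyelaran, Nakamura and Tran all have years on the bench 2 years, so the next rule applies.
Among Oyelaran, Nakamura and Tran, by date of commission (earlier first): Oyelaran (Apr 17, 2002) before Nakamura (May 19, 2002) before Tran (Nov 27, 2002).
Full order: Yilmaz, Oyelaran, Nakamura, Tran, Romero.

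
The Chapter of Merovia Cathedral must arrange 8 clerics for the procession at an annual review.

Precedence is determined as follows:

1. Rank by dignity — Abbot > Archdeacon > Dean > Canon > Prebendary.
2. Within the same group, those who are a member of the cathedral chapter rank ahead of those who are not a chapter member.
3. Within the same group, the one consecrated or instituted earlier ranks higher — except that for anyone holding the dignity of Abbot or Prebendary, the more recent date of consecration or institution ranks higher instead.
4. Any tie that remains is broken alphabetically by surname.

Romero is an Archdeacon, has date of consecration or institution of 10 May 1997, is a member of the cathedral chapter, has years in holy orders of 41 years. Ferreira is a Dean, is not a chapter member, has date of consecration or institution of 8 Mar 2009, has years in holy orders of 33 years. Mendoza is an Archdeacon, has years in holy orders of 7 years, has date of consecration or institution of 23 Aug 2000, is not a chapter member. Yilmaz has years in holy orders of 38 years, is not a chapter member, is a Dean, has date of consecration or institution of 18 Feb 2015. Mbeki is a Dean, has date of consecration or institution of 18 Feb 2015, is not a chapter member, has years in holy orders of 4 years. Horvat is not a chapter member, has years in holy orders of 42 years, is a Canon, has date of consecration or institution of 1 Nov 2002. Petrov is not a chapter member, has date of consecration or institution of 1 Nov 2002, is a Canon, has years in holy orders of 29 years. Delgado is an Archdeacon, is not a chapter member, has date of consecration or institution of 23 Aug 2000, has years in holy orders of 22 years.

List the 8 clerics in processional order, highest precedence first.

By dignity: Romero, Delgado and Mendoza (Archdeacon); then Ferreira, Mbeki and Yilmaz (Dean); then Horvat and Petrov (Canon).
Among Romero, Delgado and Mendoza, a member of the cathedral chapter before not a chapter member: Romero (a member of the cathedral chapter) before Delgado and Mendoza (not a chapter member).
Delgado and Mendoza both have date of consecration or institution 23 Aug 2000, so the next rule applies.
Among Delgado and Mendoza, alphabetically by surname: Delgado before Mendoza.
Ferreira, Mbeki and Yilmaz are each not a chapter member, so the next rule applies.
Among Ferreira, Mbeki and Yilmaz, by date of consecration or institution (earlier first): Ferreira (8 Mar 2009) before Mbeki and Yilmaz (18 Feb 2015).
Among Mbeki and Yilmaz, alphabetically by surname: Mbeki before Yilmaz.
Horvat and Petrov are each not a chapter member, so the next rule applies.
Horvat and Petrov both have date of consecration or institution 1 Nov 2002, so the next rule applies.
Among Horvat and Petrov, alphabetically by surname: Horvat before Petrov.
Full order: Romero, Delgado, Mendoza, Ferreira, Mbeki, Yilmaz, Horvat, Petrov.

Romero, Delgado, Mendoza, Ferreira, Mbeki, Yilmaz, Horvat, Petrov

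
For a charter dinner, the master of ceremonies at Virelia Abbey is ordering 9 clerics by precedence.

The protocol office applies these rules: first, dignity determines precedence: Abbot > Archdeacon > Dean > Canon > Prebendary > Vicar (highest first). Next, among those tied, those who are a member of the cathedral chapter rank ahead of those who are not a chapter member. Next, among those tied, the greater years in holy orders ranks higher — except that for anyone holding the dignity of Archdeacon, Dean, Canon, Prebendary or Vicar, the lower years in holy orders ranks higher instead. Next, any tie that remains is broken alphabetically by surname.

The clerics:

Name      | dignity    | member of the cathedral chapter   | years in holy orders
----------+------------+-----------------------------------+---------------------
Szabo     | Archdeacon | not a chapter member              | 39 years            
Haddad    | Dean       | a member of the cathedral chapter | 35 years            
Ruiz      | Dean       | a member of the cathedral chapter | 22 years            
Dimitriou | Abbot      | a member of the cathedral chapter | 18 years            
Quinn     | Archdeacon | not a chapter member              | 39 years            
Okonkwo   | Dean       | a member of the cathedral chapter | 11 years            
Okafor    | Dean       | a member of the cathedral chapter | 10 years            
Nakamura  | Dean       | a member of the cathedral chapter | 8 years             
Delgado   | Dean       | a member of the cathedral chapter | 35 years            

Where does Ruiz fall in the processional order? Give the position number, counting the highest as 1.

By dignity: Dimitriou (Abbot); then Quinn and Szabo (Archdeacon); then Nakamura, Okafor, Okonkwo, Ruiz, Delgado and Haddad (Dean).
Quinn and Szabo are each not a chapter member, so the next rule applies.
Quinn and Szabo both have years in holy orders 39 years, so the next rule applies.
Among Quinn and Szabo, alphabetically by surname: Quinn before Szabo.
Nakamura, Okafor, Okonkwo, Ruiz, Delgado and Haddad are each a member of the cathedral chapter, so the next rule applies.
Among Nakamura, Okafor, Okonkwo, Ruiz, Delgado and Haddad, by years in holy orders (lower first) (reversed rule for this group): Nakamura (8 years) before Okafor (10 years) before Okonkwo (11 years) before Ruiz (22 years) before Delgado and Haddad (35 years).
Among Delgado and Haddad, alphabetically by surname: Delgado before Haddad.
Order: Dimitriou, Quinn, Szabo, Nakamura, Okafor, Okonkwo, Ruiz, Delgado, Haddad. So position 7.

7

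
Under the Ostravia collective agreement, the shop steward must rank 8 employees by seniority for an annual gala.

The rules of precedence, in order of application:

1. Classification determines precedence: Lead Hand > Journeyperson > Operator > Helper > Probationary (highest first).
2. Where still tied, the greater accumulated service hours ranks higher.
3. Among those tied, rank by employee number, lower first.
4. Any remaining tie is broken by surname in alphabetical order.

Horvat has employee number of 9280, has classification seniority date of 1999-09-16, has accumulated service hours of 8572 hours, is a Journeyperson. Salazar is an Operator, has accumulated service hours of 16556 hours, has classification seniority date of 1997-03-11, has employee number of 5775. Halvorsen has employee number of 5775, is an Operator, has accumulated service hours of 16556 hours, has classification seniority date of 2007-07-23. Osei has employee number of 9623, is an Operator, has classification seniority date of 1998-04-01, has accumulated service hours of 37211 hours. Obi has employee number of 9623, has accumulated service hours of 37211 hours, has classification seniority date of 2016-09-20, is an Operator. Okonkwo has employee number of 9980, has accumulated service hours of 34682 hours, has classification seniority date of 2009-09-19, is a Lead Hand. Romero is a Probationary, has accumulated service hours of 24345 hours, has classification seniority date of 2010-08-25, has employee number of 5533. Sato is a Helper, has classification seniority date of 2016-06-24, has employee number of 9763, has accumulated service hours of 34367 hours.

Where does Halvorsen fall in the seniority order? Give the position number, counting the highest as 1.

5

By classification: Okonkwo (Lead Hand); then Horvat (Journeyperson); then Obi, Osei, Halvorsen and Salazar (Operator); then Sato (Helper); then Romero (Probationary).
Among Obi, Osei, Halvorsen and Salazar, by accumulated service hours (higher first): Obi and Osei (37211 hours) before Halvorsen and Salazar (16556 hours).
Obi and Osei both have employee number 9623, so the next rule applies.
Among Obi and Osei, alphabetically by surname: Obi before Osei.
Halvorsen and Salazar both have employee number 5775, so the next rule applies.
Among Halvorsen and Salazar, alphabetically by surname: Halvorsen before Salazar.
Order: Okonkwo, Horvat, Obi, Osei, Halvorsen, Salazar, Sato, Romero. So position 5.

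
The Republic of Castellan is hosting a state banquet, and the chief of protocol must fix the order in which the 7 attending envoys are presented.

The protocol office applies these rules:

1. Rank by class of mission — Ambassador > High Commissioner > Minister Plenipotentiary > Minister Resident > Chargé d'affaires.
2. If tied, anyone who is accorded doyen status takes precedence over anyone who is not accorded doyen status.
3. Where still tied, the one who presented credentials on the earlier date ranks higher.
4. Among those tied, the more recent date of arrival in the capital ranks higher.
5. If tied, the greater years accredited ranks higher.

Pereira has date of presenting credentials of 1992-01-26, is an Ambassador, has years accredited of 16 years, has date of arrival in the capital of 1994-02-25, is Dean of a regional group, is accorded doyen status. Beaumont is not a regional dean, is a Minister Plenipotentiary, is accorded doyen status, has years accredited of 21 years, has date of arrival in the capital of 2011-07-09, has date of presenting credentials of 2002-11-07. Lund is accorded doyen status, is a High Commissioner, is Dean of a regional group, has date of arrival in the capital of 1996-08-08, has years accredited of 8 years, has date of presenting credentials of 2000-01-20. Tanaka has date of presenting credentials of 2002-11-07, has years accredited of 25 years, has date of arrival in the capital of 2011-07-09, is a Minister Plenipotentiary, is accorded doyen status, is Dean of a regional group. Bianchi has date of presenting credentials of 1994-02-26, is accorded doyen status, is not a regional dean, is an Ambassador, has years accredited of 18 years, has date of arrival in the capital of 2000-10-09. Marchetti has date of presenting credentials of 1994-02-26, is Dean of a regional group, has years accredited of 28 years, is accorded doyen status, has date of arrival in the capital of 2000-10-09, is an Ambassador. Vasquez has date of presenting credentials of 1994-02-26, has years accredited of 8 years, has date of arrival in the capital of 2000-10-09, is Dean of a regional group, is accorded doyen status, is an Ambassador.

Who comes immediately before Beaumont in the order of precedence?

Tanaka

By class of mission: Pereira, Marchetti, Bianchi and Vasquez (Ambassador); then Lund (High Commissioner); then Tanaka and Beaumont (Minister Plenipotentiary).
Pereira, Marchetti, Bianchi and Vasquez are each accorded doyen status, so the next rule applies.
Among Pereira, Marchetti, Bianchi and Vasquez, by date of presenting credentials (earlier first): Pereira (1992-01-26) before Marchetti, Bianchi and Vasquez (1994-02-26).
Marchetti, Bianchi and Vasquez all have date of arrival in the capital 2000-10-09, so the next rule applies.
Among Marchetti, Bianchi and Vasquez, by years accredited (higher first): Marchetti (28 years) before Bianchi (18 years) before Vasquez (8 years).
Tanaka and Beaumont are each accorded doyen status, so the next rule applies.
Tanaka and Beaumont both have date of presenting credentials 2002-11-07, so the next rule applies.
Tanaka and Beaumont both have date of arrival in the capital 2011-07-09, so the next rule applies.
Among Tanaka and Beaumont, by years accredited (higher first): Tanaka (25 years) before Beaumont (21 years).
Order: Pereira, Marchetti, Bianchi, Vasquez, Lund, Tanaka, Beaumont.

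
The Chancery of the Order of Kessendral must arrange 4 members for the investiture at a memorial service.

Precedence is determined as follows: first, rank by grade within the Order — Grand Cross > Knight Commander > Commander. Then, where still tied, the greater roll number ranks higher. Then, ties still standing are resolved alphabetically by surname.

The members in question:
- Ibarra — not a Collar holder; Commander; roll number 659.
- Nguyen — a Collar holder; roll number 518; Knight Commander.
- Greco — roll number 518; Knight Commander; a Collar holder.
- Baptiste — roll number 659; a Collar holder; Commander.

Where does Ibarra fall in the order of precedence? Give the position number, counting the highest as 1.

4

By grade within the Order: Greco and Nguyen (Knight Commander); then Baptiste and Ibarra (Commander).
Greco and Nguyen both have roll number 518, so the next rule applies.
Among Greco and Nguyen, alphabetically by surname: Greco before Nguyen.
Baptiste and Ibarra both have roll number 659, so the next rule applies.
Among Baptiste and Ibarra, alphabetically by surname: Baptiste before Ibarra.
Order: Greco, Nguyen, Baptiste, Ibarra. So position 4.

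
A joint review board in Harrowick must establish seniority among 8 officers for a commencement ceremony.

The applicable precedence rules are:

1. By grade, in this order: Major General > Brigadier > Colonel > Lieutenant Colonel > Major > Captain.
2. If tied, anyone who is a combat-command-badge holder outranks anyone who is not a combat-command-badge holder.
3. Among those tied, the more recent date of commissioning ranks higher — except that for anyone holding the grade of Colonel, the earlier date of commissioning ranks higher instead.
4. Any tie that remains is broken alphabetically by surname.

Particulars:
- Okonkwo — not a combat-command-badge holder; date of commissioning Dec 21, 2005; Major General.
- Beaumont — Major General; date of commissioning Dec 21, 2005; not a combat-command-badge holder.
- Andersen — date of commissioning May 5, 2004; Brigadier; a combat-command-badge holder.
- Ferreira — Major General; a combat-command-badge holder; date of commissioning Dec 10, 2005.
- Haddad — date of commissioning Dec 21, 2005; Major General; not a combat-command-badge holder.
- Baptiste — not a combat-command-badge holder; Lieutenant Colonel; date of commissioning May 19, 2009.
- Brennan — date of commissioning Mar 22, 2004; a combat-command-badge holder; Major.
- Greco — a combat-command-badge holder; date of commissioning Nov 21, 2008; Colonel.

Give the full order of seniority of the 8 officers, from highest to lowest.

Ferreira, Beaumont, Haddad, Okonkwo, Andersen, Greco, Baptiste, Brennan

By grade: Ferreira, Beaumont, Haddad and Okonkwo (Major General); then Andersen (Brigadier); then Greco (Colonel); then Baptiste (Lieutenant Colonel); then Brennan (Major).
Among Ferreira, Beaumont, Haddad and Okonkwo, a combat-command-badge holder before not a combat-command-badge holder: Ferreira (a combat-command-badge holder) before Beaumont, Haddad and Okonkwo (not a combat-command-badge holder).
Beaumont, Haddad and Okonkwo all have date of commissioning Dec 21, 2005, so the next rule applies.
Among Beaumont, Haddad and Okonkwo, alphabetically by surname: Beaumont before Haddad before Okonkwo.
Full order: Ferreira, Beaumont, Haddad, Okonkwo, Andersen, Greco, Baptiste, Brennan.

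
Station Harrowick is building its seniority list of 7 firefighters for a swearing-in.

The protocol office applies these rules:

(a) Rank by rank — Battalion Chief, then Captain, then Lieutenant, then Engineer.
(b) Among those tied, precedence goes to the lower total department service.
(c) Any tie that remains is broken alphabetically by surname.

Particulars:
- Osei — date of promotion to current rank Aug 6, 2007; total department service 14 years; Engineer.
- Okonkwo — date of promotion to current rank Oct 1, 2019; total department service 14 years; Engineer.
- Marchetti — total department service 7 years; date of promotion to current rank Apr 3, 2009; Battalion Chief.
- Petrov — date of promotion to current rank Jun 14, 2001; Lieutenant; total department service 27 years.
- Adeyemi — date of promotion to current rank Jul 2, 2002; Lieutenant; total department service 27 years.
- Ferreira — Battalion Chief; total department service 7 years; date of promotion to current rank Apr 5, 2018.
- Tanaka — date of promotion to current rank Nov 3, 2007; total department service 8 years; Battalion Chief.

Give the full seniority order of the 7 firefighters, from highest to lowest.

By rank: Ferreira, Marchetti and Tanaka (Battalion Chief); then Adeyemi and Petrov (Lieutenant); then Okonkwo and Osei (Engineer).
Among Ferreira, Marchetti and Tanaka, by total department service (lower first): Ferreira and Marchetti (7 years) before Tanaka (8 years).
Among Ferreira and Marchetti, alphabetically by surname: Ferreira before Marchetti.
Adeyemi and Petrov both have total department service 27 years, so the next rule applies.
Among Adeyemi and Petrov, alphabetically by surname: Adeyemi before Petrov.
Okonkwo and Osei both have total department service 14 years, so the next rule applies.
Among Okonkwo and Osei, alphabetically by surname: Okonkwo before Osei.
Full order: Ferreira, Marchetti, Tanaka, Adeyemi, Petrov, Okonkwo, Osei.

Ferreira, Marchetti, Tanaka, Adeyemi, Petrov, Okonkwo, Osei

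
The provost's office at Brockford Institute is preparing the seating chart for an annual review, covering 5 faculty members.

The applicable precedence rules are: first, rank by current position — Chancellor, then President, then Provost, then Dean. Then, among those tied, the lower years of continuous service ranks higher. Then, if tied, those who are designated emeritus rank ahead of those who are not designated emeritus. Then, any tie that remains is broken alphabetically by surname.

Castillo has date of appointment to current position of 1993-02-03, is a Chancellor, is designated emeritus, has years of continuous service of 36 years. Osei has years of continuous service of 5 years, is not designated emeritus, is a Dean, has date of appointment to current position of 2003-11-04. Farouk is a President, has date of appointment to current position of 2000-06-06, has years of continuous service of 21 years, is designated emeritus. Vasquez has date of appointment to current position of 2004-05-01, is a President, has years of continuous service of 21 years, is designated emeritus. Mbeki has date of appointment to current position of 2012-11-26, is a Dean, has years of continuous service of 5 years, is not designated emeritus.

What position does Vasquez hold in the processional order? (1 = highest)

3

By current position: Castillo (Chancellor); then Farouk and Vasquez (President); then Mbeki and Osei (Dean).
Farouk and Vasquez both have years of continuous service 21 years, so the next rule applies.
Farouk and Vasquez are each designated emeritus, so the next rule applies.
Among Farouk and Vasquez, alphabetically by surname: Farouk before Vasquez.
Mbeki and Osei both have years of continuous service 5 years, so the next rule applies.
Mbeki and Osei are each not designated emeritus, so the next rule applies.
Among Mbeki and Osei, alphabetically by surname: Mbeki before Osei.
Order: Castillo, Farouk, Vasquez, Mbeki, Osei. So position 3.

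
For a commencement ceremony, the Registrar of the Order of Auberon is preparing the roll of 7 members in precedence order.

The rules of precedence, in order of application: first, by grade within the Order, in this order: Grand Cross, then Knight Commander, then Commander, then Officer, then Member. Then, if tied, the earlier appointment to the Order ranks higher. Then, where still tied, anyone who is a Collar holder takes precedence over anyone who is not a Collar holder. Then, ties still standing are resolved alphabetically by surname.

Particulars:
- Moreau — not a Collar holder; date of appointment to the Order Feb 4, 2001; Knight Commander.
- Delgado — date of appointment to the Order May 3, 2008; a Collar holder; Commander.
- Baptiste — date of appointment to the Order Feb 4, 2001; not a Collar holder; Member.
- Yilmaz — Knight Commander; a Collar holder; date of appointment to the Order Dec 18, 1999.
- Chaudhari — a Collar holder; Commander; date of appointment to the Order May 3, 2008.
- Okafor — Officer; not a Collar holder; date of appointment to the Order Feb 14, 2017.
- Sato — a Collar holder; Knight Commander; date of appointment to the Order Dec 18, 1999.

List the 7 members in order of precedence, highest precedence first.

Sato, Yilmaz, Moreau, Chaudhari, Delgado, Okafor, Baptiste

By grade within the Order: Sato, Yilmaz and Moreau (Knight Commander); then Chaudhari and Delgado (Commander); then Okafor (Officer); then Baptiste (Member).
Among Sato, Yilmaz and Moreau, by date of appointment to the Order (earlier first): Sato and Yilmaz (Dec 18, 1999) before Moreau (Feb 4, 2001).
Sato and Yilmaz are each a Collar holder, so the next rule applies.
Among Sato and Yilmaz, alphabetically by surname: Sato before Yilmaz.
Chaudhari and Delgado both have date of appointment to the Order May 3, 2008, so the next rule applies.
Chaudhari and Delgado are each a Collar holder, so the next rule applies.
Among Chaudhari and Delgado, alphabetically by surname: Chaudhari before Delgado.
Full order: Sato, Yilmaz, Moreau, Chaudhari, Delgado, Okafor, Baptiste.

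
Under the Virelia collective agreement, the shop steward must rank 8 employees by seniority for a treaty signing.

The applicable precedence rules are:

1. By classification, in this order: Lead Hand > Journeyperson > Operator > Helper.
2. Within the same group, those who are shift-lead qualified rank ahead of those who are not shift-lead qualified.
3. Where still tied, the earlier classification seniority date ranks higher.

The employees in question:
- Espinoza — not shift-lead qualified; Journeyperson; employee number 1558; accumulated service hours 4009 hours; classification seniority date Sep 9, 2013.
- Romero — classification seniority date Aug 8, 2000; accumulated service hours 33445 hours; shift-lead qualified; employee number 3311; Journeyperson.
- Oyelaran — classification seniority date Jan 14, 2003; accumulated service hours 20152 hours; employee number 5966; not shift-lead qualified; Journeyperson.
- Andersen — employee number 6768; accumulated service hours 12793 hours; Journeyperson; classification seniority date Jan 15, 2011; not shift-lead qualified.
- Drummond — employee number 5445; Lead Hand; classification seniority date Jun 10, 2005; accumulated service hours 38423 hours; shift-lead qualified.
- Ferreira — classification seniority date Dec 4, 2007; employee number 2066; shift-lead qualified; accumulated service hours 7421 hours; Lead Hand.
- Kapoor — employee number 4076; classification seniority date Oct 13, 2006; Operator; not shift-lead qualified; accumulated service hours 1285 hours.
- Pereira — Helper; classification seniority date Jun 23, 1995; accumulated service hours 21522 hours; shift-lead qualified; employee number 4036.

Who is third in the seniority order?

Romero

By classification: Drummond and Ferreira (Lead Hand); then Romero, Oyelaran, Andersen and Espinoza (Journeyperson); then Kapoor (Operator); then Pereira (Helper).
Drummond and Ferreira are each shift-lead qualified, so the next rule applies.
Among Drummond and Ferreira, by classification seniority date (earlier first): Drummond (Jun 10, 2005) before Ferreira (Dec 4, 2007).
Among Romero, Oyelaran, Andersen and Espinoza, shift-lead qualified before not shift-lead qualified: Romero (shift-lead qualified) before Oyelaran, Andersen and Espinoza (not shift-lead qualified).
Among Oyelaran, Andersen and Espinoza, by classification seniority date (earlier first): Oyelaran (Jan 14, 2003) before Andersen (Jan 15, 2011) before Espinoza (Sep 9, 2013).
Order: Drummond, Ferreira, Romero, Oyelaran, Andersen, Espinoza, Kapoor, Pereira.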